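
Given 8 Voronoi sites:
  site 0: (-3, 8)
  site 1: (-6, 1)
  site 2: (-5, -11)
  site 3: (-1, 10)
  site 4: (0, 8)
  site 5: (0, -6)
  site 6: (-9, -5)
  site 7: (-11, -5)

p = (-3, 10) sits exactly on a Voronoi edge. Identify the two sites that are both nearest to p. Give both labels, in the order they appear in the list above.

site 0 and site 3

Squared distances from p to each site:
d²(p, site 0) = (-3−(-3))² + (10−8)² = 0 + 4 = 4
d²(p, site 1) = (-3−(-6))² + (10−1)² = 9 + 81 = 90
d²(p, site 2) = (-3−(-5))² + (10−(-11))² = 4 + 441 = 445
d²(p, site 3) = (-3−(-1))² + (10−10)² = 4 + 0 = 4
d²(p, site 4) = (-3−0)² + (10−8)² = 9 + 4 = 13
d²(p, site 5) = (-3−0)² + (10−(-6))² = 9 + 256 = 265
d²(p, site 6) = (-3−(-9))² + (10−(-5))² = 36 + 225 = 261
d²(p, site 7) = (-3−(-11))² + (10−(-5))² = 64 + 225 = 289
p is equidistant from site 0 and site 3 (both at squared distance 4), and every other site is strictly farther — so p lies on the site 0–site 3 Voronoi edge.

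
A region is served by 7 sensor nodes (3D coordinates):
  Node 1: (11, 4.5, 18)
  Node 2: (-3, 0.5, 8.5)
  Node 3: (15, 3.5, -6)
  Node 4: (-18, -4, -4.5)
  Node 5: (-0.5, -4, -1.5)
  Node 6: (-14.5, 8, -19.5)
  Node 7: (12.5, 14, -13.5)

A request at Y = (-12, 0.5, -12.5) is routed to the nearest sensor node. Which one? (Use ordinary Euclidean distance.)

Node 6

Squared Euclidean distances:
d²(Y, Node 1) = (-12−11)² + (0.5−4.5)² + (-12.5−18)² = 529 + 16 + 930.25 = 1475.25
d²(Y, Node 2) = (-12−(-3))² + (0.5−0.5)² + (-12.5−8.5)² = 81 + 0 + 441 = 522
d²(Y, Node 3) = (-12−15)² + (0.5−3.5)² + (-12.5−(-6))² = 729 + 9 + 42.25 = 780.25
d²(Y, Node 4) = (-12−(-18))² + (0.5−(-4))² + (-12.5−(-4.5))² = 36 + 20.25 + 64 = 120.25
d²(Y, Node 5) = (-12−(-0.5))² + (0.5−(-4))² + (-12.5−(-1.5))² = 132.25 + 20.25 + 121 = 273.5
d²(Y, Node 6) = (-12−(-14.5))² + (0.5−8)² + (-12.5−(-19.5))² = 6.25 + 56.25 + 49 = 111.5
d²(Y, Node 7) = (-12−12.5)² + (0.5−14)² + (-12.5−(-13.5))² = 600.25 + 182.25 + 1 = 783.5
Minimum is at Node 6.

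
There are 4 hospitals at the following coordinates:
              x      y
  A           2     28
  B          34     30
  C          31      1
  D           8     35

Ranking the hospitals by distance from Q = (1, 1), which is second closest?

C

Since √ is increasing, it suffices to compare squared distances:
|QA|² = 1 + 729 = 730
|QB|² = 1089 + 841 = 1930
|QC|² = 900 + 0 = 900
|QD|² = 49 + 1156 = 1205
Sorted ascending: A, C, D, … — the second-nearest is C.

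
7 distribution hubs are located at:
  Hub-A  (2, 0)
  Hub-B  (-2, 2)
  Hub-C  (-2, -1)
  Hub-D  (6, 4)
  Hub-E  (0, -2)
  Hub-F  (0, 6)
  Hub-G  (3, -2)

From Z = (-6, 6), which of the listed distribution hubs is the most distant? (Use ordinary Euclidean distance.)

Compare squared distances (the ordering matches that of the actual distances):
d²(Z, Hub-A) = (-6−2)² + (6−0)² = 64 + 36 = 100
d²(Z, Hub-B) = (-6−(-2))² + (6−2)² = 16 + 16 = 32
d²(Z, Hub-C) = (-6−(-2))² + (6−(-1))² = 16 + 49 = 65
d²(Z, Hub-D) = (-6−6)² + (6−4)² = 144 + 4 = 148
d²(Z, Hub-E) = (-6−0)² + (6−(-2))² = 36 + 64 = 100
d²(Z, Hub-F) = (-6−0)² + (6−6)² = 36 + 0 = 36
d²(Z, Hub-G) = (-6−3)² + (6−(-2))² = 81 + 64 = 145
The largest is to Hub-D.

Hub-D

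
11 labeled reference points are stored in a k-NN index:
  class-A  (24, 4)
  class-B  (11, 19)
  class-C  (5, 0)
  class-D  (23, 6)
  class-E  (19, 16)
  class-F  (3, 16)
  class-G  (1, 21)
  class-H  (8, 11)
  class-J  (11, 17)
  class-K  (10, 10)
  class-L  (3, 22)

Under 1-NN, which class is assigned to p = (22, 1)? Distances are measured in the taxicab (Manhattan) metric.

class-A

d(p, class-A) = 2 + 3 = 5
d(p, class-B) = 11 + 18 = 29
d(p, class-C) = 17 + 1 = 18
d(p, class-D) = 1 + 5 = 6
d(p, class-E) = 3 + 15 = 18
d(p, class-F) = 19 + 15 = 34
d(p, class-G) = 21 + 20 = 41
d(p, class-H) = 14 + 10 = 24
d(p, class-J) = 11 + 16 = 27
d(p, class-K) = 12 + 9 = 21
d(p, class-L) = 19 + 21 = 40
class-A is nearest.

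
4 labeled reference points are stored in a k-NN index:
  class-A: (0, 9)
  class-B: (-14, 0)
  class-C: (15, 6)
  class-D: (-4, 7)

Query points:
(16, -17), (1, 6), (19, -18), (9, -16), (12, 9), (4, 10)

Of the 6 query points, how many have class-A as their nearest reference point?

2

(16, -17) — d² to each: class-A:932, class-B:1189, class-C:530, class-D:976 → nearest is class-C
(1, 6) — d² to each: class-A:10, class-B:261, class-C:196, class-D:26 → nearest is class-A
(19, -18) — d² to each: class-A:1090, class-B:1413, class-C:592, class-D:1154 → nearest is class-C
(9, -16) — d² to each: class-A:706, class-B:785, class-C:520, class-D:698 → nearest is class-C
(12, 9) — d² to each: class-A:144, class-B:757, class-C:18, class-D:260 → nearest is class-C
(4, 10) — d² to each: class-A:17, class-B:424, class-C:137, class-D:73 → nearest is class-A
2 of the 6 points have class-A as nearest.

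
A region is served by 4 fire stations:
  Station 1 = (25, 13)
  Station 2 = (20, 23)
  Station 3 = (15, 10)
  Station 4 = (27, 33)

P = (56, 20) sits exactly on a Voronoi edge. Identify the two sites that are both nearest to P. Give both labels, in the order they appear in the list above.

Squared distances from P to each site:
d²(P, Station 1) = (56−25)² + (20−13)² = 961 + 49 = 1010
d²(P, Station 2) = (56−20)² + (20−23)² = 1296 + 9 = 1305
d²(P, Station 3) = (56−15)² + (20−10)² = 1681 + 100 = 1781
d²(P, Station 4) = (56−27)² + (20−33)² = 841 + 169 = 1010
P is equidistant from Station 1 and Station 4 (both at squared distance 1010), and every other site is strictly farther — so P lies on the Station 1–Station 4 Voronoi edge.

Station 1 and Station 4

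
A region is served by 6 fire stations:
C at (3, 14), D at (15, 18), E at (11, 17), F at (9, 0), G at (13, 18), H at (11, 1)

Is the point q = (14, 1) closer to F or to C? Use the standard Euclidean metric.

Compare squared distances:
|qF|² = (14−9)² + (1−0)² = 25 + 1 = 26
|qC|² = (14−3)² + (1−14)² = 121 + 169 = 290
26 < 290, so F is closer.

F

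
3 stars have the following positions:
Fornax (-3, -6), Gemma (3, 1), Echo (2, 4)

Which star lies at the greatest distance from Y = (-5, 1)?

Compare squared distances (the ordering matches that of the actual distances):
d²(Y, Fornax) = (-5−(-3))² + (1−(-6))² = 4 + 49 = 53
d²(Y, Gemma) = (-5−3)² + (1−1)² = 64 + 0 = 64
d²(Y, Echo) = (-5−2)² + (1−4)² = 49 + 9 = 58
The largest is to Gemma.

Gemma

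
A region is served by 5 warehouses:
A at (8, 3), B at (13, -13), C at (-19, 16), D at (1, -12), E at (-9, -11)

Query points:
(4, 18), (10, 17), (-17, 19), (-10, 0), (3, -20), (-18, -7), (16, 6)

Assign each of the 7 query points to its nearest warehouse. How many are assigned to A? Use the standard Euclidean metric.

(4, 18) — d² to each: A:241, B:1042, C:533, D:909, E:1010 → nearest is A
(10, 17) — d² to each: A:200, B:909, C:842, D:922, E:1145 → nearest is A
(-17, 19) — d² to each: A:881, B:1924, C:13, D:1285, E:964 → nearest is C
(-10, 0) — d² to each: A:333, B:698, C:337, D:265, E:122 → nearest is E
(3, -20) — d² to each: A:554, B:149, C:1780, D:68, E:225 → nearest is D
(-18, -7) — d² to each: A:776, B:997, C:530, D:386, E:97 → nearest is E
(16, 6) — d² to each: A:73, B:370, C:1325, D:549, E:914 → nearest is A
3 of the 7 points have A as nearest.

3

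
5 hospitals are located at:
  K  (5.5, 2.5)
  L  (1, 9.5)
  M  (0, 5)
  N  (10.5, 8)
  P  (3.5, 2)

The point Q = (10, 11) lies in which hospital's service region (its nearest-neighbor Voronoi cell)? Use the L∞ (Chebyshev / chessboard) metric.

d(Q,K) = max(4.5, 8.5) = 8.5
d(Q,L) = max(9, 1.5) = 9
d(Q,M) = max(10, 6) = 10
d(Q,N) = max(0.5, 3) = 3
d(Q,P) = max(6.5, 9) = 9
N is nearest.

N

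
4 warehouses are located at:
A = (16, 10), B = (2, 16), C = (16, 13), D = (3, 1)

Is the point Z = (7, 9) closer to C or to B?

B

Compare squared distances:
|ZC|² = (7−16)² + (9−13)² = 81 + 16 = 97
|ZB|² = (7−2)² + (9−16)² = 25 + 49 = 74
97 > 74, so B is closer.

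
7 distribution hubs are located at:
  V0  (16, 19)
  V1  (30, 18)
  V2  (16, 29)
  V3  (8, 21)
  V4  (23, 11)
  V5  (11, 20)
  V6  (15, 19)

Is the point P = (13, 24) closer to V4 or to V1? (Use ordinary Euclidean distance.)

V4

Compare squared distances:
|PV4|² = (13−23)² + (24−11)² = 100 + 169 = 269
|PV1|² = (13−30)² + (24−18)² = 289 + 36 = 325
269 < 325, so V4 is closer.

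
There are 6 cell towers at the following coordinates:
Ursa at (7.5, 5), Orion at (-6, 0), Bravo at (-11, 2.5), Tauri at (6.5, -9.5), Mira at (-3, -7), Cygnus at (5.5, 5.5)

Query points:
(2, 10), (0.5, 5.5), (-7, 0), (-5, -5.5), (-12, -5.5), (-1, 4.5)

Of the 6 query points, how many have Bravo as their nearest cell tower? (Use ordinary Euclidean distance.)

1

(2, 10) — d² to each: Ursa:55.25, Orion:164, Bravo:225.25, Tauri:400.5, Mira:314, Cygnus:32.5 → nearest is Cygnus
(0.5, 5.5) — d² to each: Ursa:49.25, Orion:72.5, Bravo:141.25, Tauri:261, Mira:168.5, Cygnus:25 → nearest is Cygnus
(-7, 0) — d² to each: Ursa:235.25, Orion:1, Bravo:22.25, Tauri:272.5, Mira:65, Cygnus:186.5 → nearest is Orion
(-5, -5.5) — d² to each: Ursa:266.5, Orion:31.25, Bravo:100, Tauri:148.25, Mira:6.25, Cygnus:231.25 → nearest is Mira
(-12, -5.5) — d² to each: Ursa:490.5, Orion:66.25, Bravo:65, Tauri:358.25, Mira:83.25, Cygnus:427.25 → nearest is Bravo
(-1, 4.5) — d² to each: Ursa:72.5, Orion:45.25, Bravo:104, Tauri:252.25, Mira:136.25, Cygnus:43.25 → nearest is Cygnus
1 of the 6 points has Bravo as nearest.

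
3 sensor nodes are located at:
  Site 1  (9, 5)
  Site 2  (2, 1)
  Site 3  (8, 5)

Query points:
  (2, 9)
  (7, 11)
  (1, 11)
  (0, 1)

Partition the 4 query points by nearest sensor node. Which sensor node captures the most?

(2, 9) — d² to each: Site 1:65, Site 2:64, Site 3:52 → nearest is Site 3
(7, 11) — d² to each: Site 1:40, Site 2:125, Site 3:37 → nearest is Site 3
(1, 11) — d² to each: Site 1:100, Site 2:101, Site 3:85 → nearest is Site 3
(0, 1) — d² to each: Site 1:97, Site 2:4, Site 3:80 → nearest is Site 2
Tally — Site 2:1, Site 3:3. Site 3 captures the most (3).

Site 3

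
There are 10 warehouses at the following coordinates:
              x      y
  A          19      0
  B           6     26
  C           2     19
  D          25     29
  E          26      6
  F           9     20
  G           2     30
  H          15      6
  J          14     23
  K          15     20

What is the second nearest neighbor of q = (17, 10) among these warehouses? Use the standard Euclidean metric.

Since √ is increasing, it suffices to compare squared distances:
|qA|² = 4 + 100 = 104
|qB|² = 121 + 256 = 377
|qC|² = 225 + 81 = 306
|qD|² = 64 + 361 = 425
|qE|² = 81 + 16 = 97
|qF|² = 64 + 100 = 164
|qG|² = 225 + 400 = 625
|qH|² = 4 + 16 = 20
|qJ|² = 9 + 169 = 178
|qK|² = 4 + 100 = 104
Sorted ascending: H, E, A, … — the second-nearest is E.

E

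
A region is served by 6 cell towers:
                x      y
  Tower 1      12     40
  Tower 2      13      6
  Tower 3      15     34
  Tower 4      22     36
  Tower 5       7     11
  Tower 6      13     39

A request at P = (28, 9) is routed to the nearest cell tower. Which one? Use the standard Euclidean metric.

Squared Euclidean distances:
d²(P, Tower 1) = (28−12)² + (9−40)² = 256 + 961 = 1217
d²(P, Tower 2) = (28−13)² + (9−6)² = 225 + 9 = 234
d²(P, Tower 3) = (28−15)² + (9−34)² = 169 + 625 = 794
d²(P, Tower 4) = (28−22)² + (9−36)² = 36 + 729 = 765
d²(P, Tower 5) = (28−7)² + (9−11)² = 441 + 4 = 445
d²(P, Tower 6) = (28−13)² + (9−39)² = 225 + 900 = 1125
Minimum is at Tower 2.

Tower 2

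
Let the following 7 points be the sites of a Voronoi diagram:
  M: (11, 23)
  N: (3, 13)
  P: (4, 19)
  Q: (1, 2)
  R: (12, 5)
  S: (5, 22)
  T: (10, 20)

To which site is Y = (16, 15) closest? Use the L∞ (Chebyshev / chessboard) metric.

d(Y,M) = max(5, 8) = 8
d(Y,N) = max(13, 2) = 13
d(Y,P) = max(12, 4) = 12
d(Y,Q) = max(15, 13) = 15
d(Y,R) = max(4, 10) = 10
d(Y,S) = max(11, 7) = 11
d(Y,T) = max(6, 5) = 6
Minimum is at T.

T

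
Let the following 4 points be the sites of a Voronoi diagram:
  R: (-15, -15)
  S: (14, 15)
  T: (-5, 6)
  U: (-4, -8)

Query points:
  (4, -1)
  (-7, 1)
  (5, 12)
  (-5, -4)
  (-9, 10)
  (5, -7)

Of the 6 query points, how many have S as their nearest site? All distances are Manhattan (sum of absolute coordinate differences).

1

(4, -1) — d to each: R:33, S:26, T:16, U:15 → nearest is U
(-7, 1) — d to each: R:24, S:35, T:7, U:12 → nearest is T
(5, 12) — d to each: R:47, S:12, T:16, U:29 → nearest is S
(-5, -4) — d to each: R:21, S:38, T:10, U:5 → nearest is U
(-9, 10) — d to each: R:31, S:28, T:8, U:23 → nearest is T
(5, -7) — d to each: R:28, S:31, T:23, U:10 → nearest is U
1 of the 6 points has S as nearest.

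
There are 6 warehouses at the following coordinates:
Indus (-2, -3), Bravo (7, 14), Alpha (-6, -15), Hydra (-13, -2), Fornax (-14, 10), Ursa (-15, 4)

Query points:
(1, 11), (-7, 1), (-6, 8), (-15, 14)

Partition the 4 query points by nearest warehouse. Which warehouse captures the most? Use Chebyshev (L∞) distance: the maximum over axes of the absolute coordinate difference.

Fornax

(1, 11) — d to each: Indus:14, Bravo:6, Alpha:26, Hydra:14, Fornax:15, Ursa:16 → nearest is Bravo
(-7, 1) — d to each: Indus:5, Bravo:14, Alpha:16, Hydra:6, Fornax:9, Ursa:8 → nearest is Indus
(-6, 8) — d to each: Indus:11, Bravo:13, Alpha:23, Hydra:10, Fornax:8, Ursa:9 → nearest is Fornax
(-15, 14) — d to each: Indus:17, Bravo:22, Alpha:29, Hydra:16, Fornax:4, Ursa:10 → nearest is Fornax
Tally — Indus:1, Bravo:1, Fornax:2. Fornax captures the most (2).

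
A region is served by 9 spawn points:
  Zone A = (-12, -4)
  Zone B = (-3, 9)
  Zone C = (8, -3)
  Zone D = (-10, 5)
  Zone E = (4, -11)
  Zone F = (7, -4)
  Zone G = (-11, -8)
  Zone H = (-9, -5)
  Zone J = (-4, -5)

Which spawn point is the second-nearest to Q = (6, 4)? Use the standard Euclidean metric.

Zone F

Squared Euclidean distances:
d²(Q, Zone A) = 324 + 64 = 388
d²(Q, Zone B) = 81 + 25 = 106
d²(Q, Zone C) = 4 + 49 = 53
d²(Q, Zone D) = 256 + 1 = 257
d²(Q, Zone E) = 4 + 225 = 229
d²(Q, Zone F) = 1 + 64 = 65
d²(Q, Zone G) = 289 + 144 = 433
d²(Q, Zone H) = 225 + 81 = 306
d²(Q, Zone J) = 100 + 81 = 181
Sorted ascending: Zone C, Zone F, Zone B, … — the second-nearest is Zone F.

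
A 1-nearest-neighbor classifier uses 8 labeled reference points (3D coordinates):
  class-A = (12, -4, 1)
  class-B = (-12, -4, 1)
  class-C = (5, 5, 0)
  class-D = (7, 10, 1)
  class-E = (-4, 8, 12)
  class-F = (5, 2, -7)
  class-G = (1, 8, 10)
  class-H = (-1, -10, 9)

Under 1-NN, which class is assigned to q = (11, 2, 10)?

Squared Euclidean distances:
d²(q, class-A) = 1 + 36 + 81 = 118
d²(q, class-B) = 529 + 36 + 81 = 646
d²(q, class-C) = 36 + 9 + 100 = 145
d²(q, class-D) = 16 + 64 + 81 = 161
d²(q, class-E) = 225 + 36 + 4 = 265
d²(q, class-F) = 36 + 0 + 289 = 325
d²(q, class-G) = 100 + 36 + 0 = 136
d²(q, class-H) = 144 + 144 + 1 = 289
The smallest is to class-A, so q lies in the Voronoi region of class-A.

class-A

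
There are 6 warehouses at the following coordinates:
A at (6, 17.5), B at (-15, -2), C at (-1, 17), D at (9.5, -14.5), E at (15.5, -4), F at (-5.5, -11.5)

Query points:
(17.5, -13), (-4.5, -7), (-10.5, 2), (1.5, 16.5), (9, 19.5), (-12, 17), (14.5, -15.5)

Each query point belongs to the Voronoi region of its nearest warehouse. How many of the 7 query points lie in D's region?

(17.5, -13) — d² to each: A:1062.5, B:1177.25, C:1242.25, D:66.25, E:85, F:531.25 → nearest is D
(-4.5, -7) — d² to each: A:710.5, B:135.25, C:588.25, D:252.25, E:409, F:21.25 → nearest is F
(-10.5, 2) — d² to each: A:512.5, B:36.25, C:315.25, D:672.25, E:712, F:207.25 → nearest is B
(1.5, 16.5) — d² to each: A:21.25, B:614.5, C:6.5, D:1025, E:616.25, F:833 → nearest is C
(9, 19.5) — d² to each: A:13, B:1038.25, C:106.25, D:1156.25, E:594.5, F:1171.25 → nearest is A
(-12, 17) — d² to each: A:324.25, B:370, C:121, D:1454.5, E:1197.25, F:854.5 → nearest is C
(14.5, -15.5) — d² to each: A:1161.25, B:1052.5, C:1296.5, D:26, E:133.25, F:416 → nearest is D
2 of the 7 points have D as nearest.

2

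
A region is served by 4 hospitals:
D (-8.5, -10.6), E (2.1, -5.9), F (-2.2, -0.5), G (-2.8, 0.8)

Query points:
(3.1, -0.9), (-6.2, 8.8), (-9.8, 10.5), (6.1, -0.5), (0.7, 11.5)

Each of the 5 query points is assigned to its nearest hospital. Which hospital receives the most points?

(3.1, -0.9) — d² to each: D:228.65, E:26, F:28.25, G:37.7 → nearest is E
(-6.2, 8.8) — d² to each: D:381.65, E:284.98, F:102.49, G:75.56 → nearest is G
(-9.8, 10.5) — d² to each: D:446.9, E:410.57, F:178.76, G:143.09 → nearest is G
(6.1, -0.5) — d² to each: D:315.17, E:45.16, F:68.89, G:80.9 → nearest is E
(0.7, 11.5) — d² to each: D:573.05, E:304.72, F:152.41, G:126.74 → nearest is G
Tally — E:2, G:3. G captures the most (3).

G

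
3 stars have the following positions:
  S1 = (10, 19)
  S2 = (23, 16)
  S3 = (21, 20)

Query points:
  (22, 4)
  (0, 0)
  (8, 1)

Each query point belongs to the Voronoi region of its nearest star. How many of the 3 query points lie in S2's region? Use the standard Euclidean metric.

(22, 4) — d² to each: S1:369, S2:145, S3:257 → nearest is S2
(0, 0) — d² to each: S1:461, S2:785, S3:841 → nearest is S1
(8, 1) — d² to each: S1:328, S2:450, S3:530 → nearest is S1
1 of the 3 points has S2 as nearest.

1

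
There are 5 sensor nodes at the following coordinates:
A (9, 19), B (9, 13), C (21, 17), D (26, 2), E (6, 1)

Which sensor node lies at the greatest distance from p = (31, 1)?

Compare squared distances (the ordering matches that of the actual distances):
|pA|² = (31−9)² + (1−19)² = 484 + 324 = 808
|pB|² = (31−9)² + (1−13)² = 484 + 144 = 628
|pC|² = (31−21)² + (1−17)² = 100 + 256 = 356
|pD|² = (31−26)² + (1−2)² = 25 + 1 = 26
|pE|² = (31−6)² + (1−1)² = 625 + 0 = 625
The largest is to A.

A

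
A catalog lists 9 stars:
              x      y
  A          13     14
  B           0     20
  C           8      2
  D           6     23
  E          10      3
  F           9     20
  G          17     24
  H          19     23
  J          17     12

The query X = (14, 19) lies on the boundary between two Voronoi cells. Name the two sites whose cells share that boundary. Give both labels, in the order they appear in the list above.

A and F

Squared distances from X to each site:
|XA|² = (14−13)² + (19−14)² = 1 + 25 = 26
|XB|² = (14−0)² + (19−20)² = 196 + 1 = 197
|XC|² = (14−8)² + (19−2)² = 36 + 289 = 325
|XD|² = (14−6)² + (19−23)² = 64 + 16 = 80
|XE|² = (14−10)² + (19−3)² = 16 + 256 = 272
|XF|² = (14−9)² + (19−20)² = 25 + 1 = 26
|XG|² = (14−17)² + (19−24)² = 9 + 25 = 34
|XH|² = (14−19)² + (19−23)² = 25 + 16 = 41
|XJ|² = (14−17)² + (19−12)² = 9 + 49 = 58
X is equidistant from A and F (both at squared distance 26), and every other site is strictly farther — so X lies on the A–F Voronoi edge.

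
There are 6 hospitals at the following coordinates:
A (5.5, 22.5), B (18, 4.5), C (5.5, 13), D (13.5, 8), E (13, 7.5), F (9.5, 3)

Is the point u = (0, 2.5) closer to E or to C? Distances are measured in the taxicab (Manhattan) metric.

d(u,E) = |0−13| + |2.5−7.5| = 13 + 5 = 18
d(u,C) = |0−5.5| + |2.5−13| = 5.5 + 10.5 = 16
18 > 16, so C is closer.

C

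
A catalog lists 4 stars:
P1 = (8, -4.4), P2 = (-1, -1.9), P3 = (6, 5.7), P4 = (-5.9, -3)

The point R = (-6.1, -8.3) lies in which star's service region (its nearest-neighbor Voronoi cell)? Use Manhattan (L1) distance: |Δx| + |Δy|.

d(R,P1) = 14.1 + 3.9 = 18
d(R,P2) = 5.1 + 6.4 = 11.5
d(R,P3) = 12.1 + 14 = 26.1
d(R,P4) = 0.2 + 5.3 = 5.5
Minimum is at P4.

P4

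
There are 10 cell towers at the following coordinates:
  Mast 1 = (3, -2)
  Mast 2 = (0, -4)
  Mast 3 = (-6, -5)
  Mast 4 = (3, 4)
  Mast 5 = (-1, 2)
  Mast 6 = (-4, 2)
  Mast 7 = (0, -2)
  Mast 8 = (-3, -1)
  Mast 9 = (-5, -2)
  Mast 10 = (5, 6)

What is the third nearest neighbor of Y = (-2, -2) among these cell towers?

Mast 2

Compare squared distances (the ordering matches that of the actual distances):
d²(Y, Mast 1) = (-2−3)² + (-2−(-2))² = 25 + 0 = 25
d²(Y, Mast 2) = (-2−0)² + (-2−(-4))² = 4 + 4 = 8
d²(Y, Mast 3) = (-2−(-6))² + (-2−(-5))² = 16 + 9 = 25
d²(Y, Mast 4) = (-2−3)² + (-2−4)² = 25 + 36 = 61
d²(Y, Mast 5) = (-2−(-1))² + (-2−2)² = 1 + 16 = 17
d²(Y, Mast 6) = (-2−(-4))² + (-2−2)² = 4 + 16 = 20
d²(Y, Mast 7) = (-2−0)² + (-2−(-2))² = 4 + 0 = 4
d²(Y, Mast 8) = (-2−(-3))² + (-2−(-1))² = 1 + 1 = 2
d²(Y, Mast 9) = (-2−(-5))² + (-2−(-2))² = 9 + 0 = 9
d²(Y, Mast 10) = (-2−5)² + (-2−6)² = 49 + 64 = 113
Sorted ascending: Mast 8, Mast 7, Mast 2, Mast 9, … — the third-nearest is Mast 2.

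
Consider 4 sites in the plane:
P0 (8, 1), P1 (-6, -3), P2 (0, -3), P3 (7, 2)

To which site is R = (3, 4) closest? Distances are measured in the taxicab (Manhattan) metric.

P3

d(R,P0) = |3−8| + |4−1| = 5 + 3 = 8
d(R,P1) = |3−(-6)| + |4−(-3)| = 9 + 7 = 16
d(R,P2) = |3−0| + |4−(-3)| = 3 + 7 = 10
d(R,P3) = |3−7| + |4−2| = 4 + 2 = 6
P3 is nearest.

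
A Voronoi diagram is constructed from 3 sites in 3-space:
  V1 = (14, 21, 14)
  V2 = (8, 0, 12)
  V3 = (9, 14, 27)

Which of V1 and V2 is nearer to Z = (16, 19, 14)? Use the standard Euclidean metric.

Compare squared distances:
|ZV1|² = (16−14)² + (19−21)² + (14−14)² = 4 + 4 + 0 = 8
|ZV2|² = (16−8)² + (19−0)² + (14−12)² = 64 + 361 + 4 = 429
8 < 429, so V1 is closer.

V1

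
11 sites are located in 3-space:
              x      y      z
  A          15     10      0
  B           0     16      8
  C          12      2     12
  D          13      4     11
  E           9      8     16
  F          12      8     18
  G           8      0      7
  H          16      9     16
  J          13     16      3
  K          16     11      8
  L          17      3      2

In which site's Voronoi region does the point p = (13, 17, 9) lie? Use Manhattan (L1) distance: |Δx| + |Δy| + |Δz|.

d(p,A) = 2 + 7 + 9 = 18
d(p,B) = 13 + 1 + 1 = 15
d(p,C) = 1 + 15 + 3 = 19
d(p,D) = 0 + 13 + 2 = 15
d(p,E) = 4 + 9 + 7 = 20
d(p,F) = 1 + 9 + 9 = 19
d(p,G) = 5 + 17 + 2 = 24
d(p,H) = 3 + 8 + 7 = 18
d(p,J) = 0 + 1 + 6 = 7
d(p,K) = 3 + 6 + 1 = 10
d(p,L) = 4 + 14 + 7 = 25
J is nearest.

J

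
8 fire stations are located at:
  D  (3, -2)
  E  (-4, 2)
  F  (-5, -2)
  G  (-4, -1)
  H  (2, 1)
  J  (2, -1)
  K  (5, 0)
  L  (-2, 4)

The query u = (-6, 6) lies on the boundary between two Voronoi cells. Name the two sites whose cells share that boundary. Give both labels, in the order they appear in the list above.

E and L

Squared distances from u to each site:
|uD|² = (-6−3)² + (6−(-2))² = 81 + 64 = 145
|uE|² = (-6−(-4))² + (6−2)² = 4 + 16 = 20
|uF|² = (-6−(-5))² + (6−(-2))² = 1 + 64 = 65
|uG|² = (-6−(-4))² + (6−(-1))² = 4 + 49 = 53
|uH|² = (-6−2)² + (6−1)² = 64 + 25 = 89
|uJ|² = (-6−2)² + (6−(-1))² = 64 + 49 = 113
|uK|² = (-6−5)² + (6−0)² = 121 + 36 = 157
|uL|² = (-6−(-2))² + (6−4)² = 16 + 4 = 20
u is equidistant from E and L (both at squared distance 20), and every other site is strictly farther — so u lies on the E–L Voronoi edge.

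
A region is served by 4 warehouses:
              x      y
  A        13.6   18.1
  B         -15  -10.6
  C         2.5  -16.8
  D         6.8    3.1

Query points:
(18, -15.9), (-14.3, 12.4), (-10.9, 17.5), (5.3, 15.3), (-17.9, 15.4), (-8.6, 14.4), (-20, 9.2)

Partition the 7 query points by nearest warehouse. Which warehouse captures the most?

B

(18, -15.9) — d² to each: A:1175.36, B:1117.09, C:241.06, D:486.44 → nearest is C
(-14.3, 12.4) — d² to each: A:810.9, B:529.49, C:1134.88, D:531.7 → nearest is B
(-10.9, 17.5) — d² to each: A:600.61, B:806.42, C:1356.05, D:520.65 → nearest is D
(5.3, 15.3) — d² to each: A:76.73, B:1082.9, C:1038.25, D:151.09 → nearest is A
(-17.9, 15.4) — d² to each: A:999.54, B:684.41, C:1453, D:761.38 → nearest is B
(-8.6, 14.4) — d² to each: A:506.53, B:665.96, C:1096.65, D:364.85 → nearest is D
(-20, 9.2) — d² to each: A:1208.17, B:417.04, C:1182.25, D:755.45 → nearest is B
Tally — A:1, B:3, C:1, D:2. B captures the most (3).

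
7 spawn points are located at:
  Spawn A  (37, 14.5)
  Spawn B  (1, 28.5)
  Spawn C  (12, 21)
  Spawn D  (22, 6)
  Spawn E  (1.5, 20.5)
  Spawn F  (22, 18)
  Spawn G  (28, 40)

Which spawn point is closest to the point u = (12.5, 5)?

Spawn D

Since √ is increasing, it suffices to compare squared distances:
d²(u, Spawn A) = (12.5−37)² + (5−14.5)² = 600.25 + 90.25 = 690.5
d²(u, Spawn B) = (12.5−1)² + (5−28.5)² = 132.25 + 552.25 = 684.5
d²(u, Spawn C) = (12.5−12)² + (5−21)² = 0.25 + 256 = 256.25
d²(u, Spawn D) = (12.5−22)² + (5−6)² = 90.25 + 1 = 91.25
d²(u, Spawn E) = (12.5−1.5)² + (5−20.5)² = 121 + 240.25 = 361.25
d²(u, Spawn F) = (12.5−22)² + (5−18)² = 90.25 + 169 = 259.25
d²(u, Spawn G) = (12.5−28)² + (5−40)² = 240.25 + 1225 = 1465.25
The smallest is to Spawn D, so u lies in the Voronoi region of Spawn D.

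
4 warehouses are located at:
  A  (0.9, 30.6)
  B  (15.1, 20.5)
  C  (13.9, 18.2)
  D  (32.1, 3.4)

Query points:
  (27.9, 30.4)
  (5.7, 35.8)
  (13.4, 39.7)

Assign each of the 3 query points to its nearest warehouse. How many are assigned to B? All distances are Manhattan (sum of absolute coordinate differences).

2

(27.9, 30.4) — d to each: A:27.2, B:22.7, C:26.2, D:31.2 → nearest is B
(5.7, 35.8) — d to each: A:10, B:24.7, C:25.8, D:58.8 → nearest is A
(13.4, 39.7) — d to each: A:21.6, B:20.9, C:22, D:55 → nearest is B
2 of the 3 points have B as nearest.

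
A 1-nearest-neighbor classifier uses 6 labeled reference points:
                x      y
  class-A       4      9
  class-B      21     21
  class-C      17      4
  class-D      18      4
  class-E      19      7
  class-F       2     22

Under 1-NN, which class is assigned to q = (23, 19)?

Compare squared distances (the ordering matches that of the actual distances):
d²(q, class-A) = (23−4)² + (19−9)² = 361 + 100 = 461
d²(q, class-B) = (23−21)² + (19−21)² = 4 + 4 = 8
d²(q, class-C) = (23−17)² + (19−4)² = 36 + 225 = 261
d²(q, class-D) = (23−18)² + (19−4)² = 25 + 225 = 250
d²(q, class-E) = (23−19)² + (19−7)² = 16 + 144 = 160
d²(q, class-F) = (23−2)² + (19−22)² = 441 + 9 = 450
Minimum is at class-B.

class-B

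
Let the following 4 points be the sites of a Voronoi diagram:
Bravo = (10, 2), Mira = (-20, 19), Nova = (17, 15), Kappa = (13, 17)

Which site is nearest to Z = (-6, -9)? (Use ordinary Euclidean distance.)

Compare squared distances (the ordering matches that of the actual distances):
d²(Z, Bravo) = (-6−10)² + (-9−2)² = 256 + 121 = 377
d²(Z, Mira) = (-6−(-20))² + (-9−19)² = 196 + 784 = 980
d²(Z, Nova) = (-6−17)² + (-9−15)² = 529 + 576 = 1105
d²(Z, Kappa) = (-6−13)² + (-9−17)² = 361 + 676 = 1037
The smallest is to Bravo, so Z lies in the Voronoi region of Bravo.

Bravo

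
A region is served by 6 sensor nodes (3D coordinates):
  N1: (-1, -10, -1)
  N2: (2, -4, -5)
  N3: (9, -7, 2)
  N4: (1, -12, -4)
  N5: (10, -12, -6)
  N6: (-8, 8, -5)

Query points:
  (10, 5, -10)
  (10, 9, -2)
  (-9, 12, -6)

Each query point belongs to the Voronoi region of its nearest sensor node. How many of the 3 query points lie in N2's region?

2

(10, 5, -10) — d² to each: N1:427, N2:170, N3:289, N4:406, N5:305, N6:358 → nearest is N2
(10, 9, -2) — d² to each: N1:483, N2:242, N3:273, N4:526, N5:457, N6:334 → nearest is N2
(-9, 12, -6) — d² to each: N1:573, N2:378, N3:749, N4:680, N5:937, N6:18 → nearest is N6
2 of the 3 points have N2 as nearest.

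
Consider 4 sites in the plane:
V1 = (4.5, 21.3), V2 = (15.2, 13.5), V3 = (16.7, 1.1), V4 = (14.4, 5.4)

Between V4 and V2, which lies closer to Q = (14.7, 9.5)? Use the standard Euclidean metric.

Compare squared distances:
|QV4|² = (14.7−14.4)² + (9.5−5.4)² = 0.09 + 16.81 = 16.9
|QV2|² = (14.7−15.2)² + (9.5−13.5)² = 0.25 + 16 = 16.25
16.9 > 16.25, so V2 is closer.

V2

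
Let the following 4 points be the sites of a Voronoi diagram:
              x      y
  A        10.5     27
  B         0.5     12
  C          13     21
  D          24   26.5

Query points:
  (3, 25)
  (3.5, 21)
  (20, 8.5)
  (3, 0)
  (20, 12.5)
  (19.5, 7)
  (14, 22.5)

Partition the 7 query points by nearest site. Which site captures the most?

C

(3, 25) — d² to each: A:60.25, B:175.25, C:116, D:443.25 → nearest is A
(3.5, 21) — d² to each: A:85, B:90, C:90.25, D:450.5 → nearest is A
(20, 8.5) — d² to each: A:432.5, B:392.5, C:205.25, D:340 → nearest is C
(3, 0) — d² to each: A:785.25, B:150.25, C:541, D:1143.25 → nearest is B
(20, 12.5) — d² to each: A:300.5, B:380.5, C:121.25, D:212 → nearest is C
(19.5, 7) — d² to each: A:481, B:386, C:238.25, D:400.5 → nearest is C
(14, 22.5) — d² to each: A:32.5, B:292.5, C:3.25, D:116 → nearest is C
Tally — A:2, B:1, C:4. C captures the most (4).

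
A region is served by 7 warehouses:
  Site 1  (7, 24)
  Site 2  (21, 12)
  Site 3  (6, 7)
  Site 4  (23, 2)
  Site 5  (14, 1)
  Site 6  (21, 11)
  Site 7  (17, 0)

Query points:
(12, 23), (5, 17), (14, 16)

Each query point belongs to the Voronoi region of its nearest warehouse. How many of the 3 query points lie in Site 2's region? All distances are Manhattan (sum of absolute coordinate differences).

1

(12, 23) — d to each: Site 1:6, Site 2:20, Site 3:22, Site 4:32, Site 5:24, Site 6:21, Site 7:28 → nearest is Site 1
(5, 17) — d to each: Site 1:9, Site 2:21, Site 3:11, Site 4:33, Site 5:25, Site 6:22, Site 7:29 → nearest is Site 1
(14, 16) — d to each: Site 1:15, Site 2:11, Site 3:17, Site 4:23, Site 5:15, Site 6:12, Site 7:19 → nearest is Site 2
1 of the 3 points has Site 2 as nearest.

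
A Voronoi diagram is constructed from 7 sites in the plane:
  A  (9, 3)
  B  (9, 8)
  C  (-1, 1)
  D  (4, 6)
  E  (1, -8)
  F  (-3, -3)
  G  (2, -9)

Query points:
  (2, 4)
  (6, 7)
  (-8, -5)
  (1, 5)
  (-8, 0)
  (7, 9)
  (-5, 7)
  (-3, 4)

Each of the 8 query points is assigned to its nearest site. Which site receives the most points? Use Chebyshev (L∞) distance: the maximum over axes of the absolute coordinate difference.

D

(2, 4) — d to each: A:7, B:7, C:3, D:2, E:12, F:7, G:13 → nearest is D
(6, 7) — d to each: A:4, B:3, C:7, D:2, E:15, F:10, G:16 → nearest is D
(-8, -5) — d to each: A:17, B:17, C:7, D:12, E:9, F:5, G:10 → nearest is F
(1, 5) — d to each: A:8, B:8, C:4, D:3, E:13, F:8, G:14 → nearest is D
(-8, 0) — d to each: A:17, B:17, C:7, D:12, E:9, F:5, G:10 → nearest is F
(7, 9) — d to each: A:6, B:2, C:8, D:3, E:17, F:12, G:18 → nearest is B
(-5, 7) — d to each: A:14, B:14, C:6, D:9, E:15, F:10, G:16 → nearest is C
(-3, 4) — d to each: A:12, B:12, C:3, D:7, E:12, F:7, G:13 → nearest is C
Tally — B:1, C:2, D:3, F:2. D captures the most (3).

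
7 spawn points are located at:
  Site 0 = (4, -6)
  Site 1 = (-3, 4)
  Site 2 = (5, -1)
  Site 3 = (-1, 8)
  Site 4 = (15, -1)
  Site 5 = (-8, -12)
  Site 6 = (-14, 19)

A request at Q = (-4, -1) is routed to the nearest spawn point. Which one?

Site 1

Squared Euclidean distances:
d²(Q, Site 0) = 64 + 25 = 89
d²(Q, Site 1) = 1 + 25 = 26
d²(Q, Site 2) = 81 + 0 = 81
d²(Q, Site 3) = 9 + 81 = 90
d²(Q, Site 4) = 361 + 0 = 361
d²(Q, Site 5) = 16 + 121 = 137
d²(Q, Site 6) = 100 + 400 = 500
Minimum is at Site 1.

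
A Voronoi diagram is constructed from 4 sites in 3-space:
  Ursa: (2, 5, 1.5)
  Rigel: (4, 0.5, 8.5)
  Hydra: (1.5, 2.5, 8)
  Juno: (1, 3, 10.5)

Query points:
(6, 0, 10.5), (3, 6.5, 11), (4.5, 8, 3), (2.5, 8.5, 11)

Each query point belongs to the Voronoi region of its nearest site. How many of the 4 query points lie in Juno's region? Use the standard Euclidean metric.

(6, 0, 10.5) — d² to each: Ursa:122, Rigel:8.25, Hydra:32.75, Juno:34 → nearest is Rigel
(3, 6.5, 11) — d² to each: Ursa:93.5, Rigel:43.25, Hydra:27.25, Juno:16.5 → nearest is Juno
(4.5, 8, 3) — d² to each: Ursa:17.5, Rigel:86.75, Hydra:64.25, Juno:93.5 → nearest is Ursa
(2.5, 8.5, 11) — d² to each: Ursa:102.75, Rigel:72.5, Hydra:46, Juno:32.75 → nearest is Juno
2 of the 4 points have Juno as nearest.

2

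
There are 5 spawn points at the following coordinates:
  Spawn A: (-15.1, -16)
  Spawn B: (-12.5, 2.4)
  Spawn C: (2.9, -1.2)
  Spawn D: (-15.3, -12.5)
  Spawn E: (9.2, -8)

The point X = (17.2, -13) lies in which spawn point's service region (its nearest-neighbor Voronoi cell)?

Spawn E

Squared Euclidean distances:
d²(X, Spawn A) = (17.2−(-15.1))² + (-13−(-16))² = 1043.29 + 9 = 1052.29
d²(X, Spawn B) = (17.2−(-12.5))² + (-13−2.4)² = 882.09 + 237.16 = 1119.25
d²(X, Spawn C) = (17.2−2.9)² + (-13−(-1.2))² = 204.49 + 139.24 = 343.73
d²(X, Spawn D) = (17.2−(-15.3))² + (-13−(-12.5))² = 1056.25 + 0.25 = 1056.5
d²(X, Spawn E) = (17.2−9.2)² + (-13−(-8))² = 64 + 25 = 89
Spawn E is nearest.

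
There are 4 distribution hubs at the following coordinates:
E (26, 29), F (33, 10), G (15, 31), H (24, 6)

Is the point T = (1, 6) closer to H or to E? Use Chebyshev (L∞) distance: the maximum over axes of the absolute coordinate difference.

H

d(T,H) = max(23, 0) = 23
d(T,E) = max(25, 23) = 25
23 < 25, so H is closer.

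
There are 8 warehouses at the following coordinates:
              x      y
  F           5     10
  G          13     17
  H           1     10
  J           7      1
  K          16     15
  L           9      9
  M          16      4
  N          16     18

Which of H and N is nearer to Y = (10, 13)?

Compare squared distances:
|YH|² = (10−1)² + (13−10)² = 81 + 9 = 90
|YN|² = (10−16)² + (13−18)² = 36 + 25 = 61
90 > 61, so N is closer.

N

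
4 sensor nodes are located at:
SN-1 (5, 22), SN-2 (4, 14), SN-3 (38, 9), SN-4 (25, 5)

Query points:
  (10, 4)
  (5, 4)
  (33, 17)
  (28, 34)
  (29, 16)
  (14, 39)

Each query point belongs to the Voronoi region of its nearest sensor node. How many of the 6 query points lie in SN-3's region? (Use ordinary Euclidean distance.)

2

(10, 4) — d² to each: SN-1:349, SN-2:136, SN-3:809, SN-4:226 → nearest is SN-2
(5, 4) — d² to each: SN-1:324, SN-2:101, SN-3:1114, SN-4:401 → nearest is SN-2
(33, 17) — d² to each: SN-1:809, SN-2:850, SN-3:89, SN-4:208 → nearest is SN-3
(28, 34) — d² to each: SN-1:673, SN-2:976, SN-3:725, SN-4:850 → nearest is SN-1
(29, 16) — d² to each: SN-1:612, SN-2:629, SN-3:130, SN-4:137 → nearest is SN-3
(14, 39) — d² to each: SN-1:370, SN-2:725, SN-3:1476, SN-4:1277 → nearest is SN-1
2 of the 6 points have SN-3 as nearest.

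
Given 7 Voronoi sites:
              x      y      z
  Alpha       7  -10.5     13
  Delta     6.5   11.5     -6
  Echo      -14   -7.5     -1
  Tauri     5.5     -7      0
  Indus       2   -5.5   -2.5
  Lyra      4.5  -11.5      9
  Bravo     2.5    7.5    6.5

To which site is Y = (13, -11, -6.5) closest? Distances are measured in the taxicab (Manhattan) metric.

Tauri

d(Y, Alpha) = |13−7| + |-11−(-10.5)| + |-6.5−13| = 6 + 0.5 + 19.5 = 26
d(Y, Delta) = |13−6.5| + |-11−11.5| + |-6.5−(-6)| = 6.5 + 22.5 + 0.5 = 29.5
d(Y, Echo) = |13−(-14)| + |-11−(-7.5)| + |-6.5−(-1)| = 27 + 3.5 + 5.5 = 36
d(Y, Tauri) = |13−5.5| + |-11−(-7)| + |-6.5−0| = 7.5 + 4 + 6.5 = 18
d(Y, Indus) = |13−2| + |-11−(-5.5)| + |-6.5−(-2.5)| = 11 + 5.5 + 4 = 20.5
d(Y, Lyra) = |13−4.5| + |-11−(-11.5)| + |-6.5−9| = 8.5 + 0.5 + 15.5 = 24.5
d(Y, Bravo) = |13−2.5| + |-11−7.5| + |-6.5−6.5| = 10.5 + 18.5 + 13 = 42
Minimum is at Tauri.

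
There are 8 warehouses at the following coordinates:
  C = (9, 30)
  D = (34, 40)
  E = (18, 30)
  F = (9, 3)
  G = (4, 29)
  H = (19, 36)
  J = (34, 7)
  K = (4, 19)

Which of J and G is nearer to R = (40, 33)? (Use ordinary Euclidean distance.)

Compare squared distances:
|RJ|² = (40−34)² + (33−7)² = 36 + 676 = 712
|RG|² = (40−4)² + (33−29)² = 1296 + 16 = 1312
712 < 1312, so J is closer.

J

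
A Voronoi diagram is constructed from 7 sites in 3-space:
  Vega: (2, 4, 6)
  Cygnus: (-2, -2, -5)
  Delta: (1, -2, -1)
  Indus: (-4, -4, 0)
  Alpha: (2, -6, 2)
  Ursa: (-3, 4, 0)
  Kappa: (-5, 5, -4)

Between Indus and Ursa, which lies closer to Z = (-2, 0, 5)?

Compare squared distances:
d²(Z, Indus) = (-2−(-4))² + (0−(-4))² + (5−0)² = 4 + 16 + 25 = 45
d²(Z, Ursa) = (-2−(-3))² + (0−4)² + (5−0)² = 1 + 16 + 25 = 42
45 > 42, so Ursa is closer.

Ursa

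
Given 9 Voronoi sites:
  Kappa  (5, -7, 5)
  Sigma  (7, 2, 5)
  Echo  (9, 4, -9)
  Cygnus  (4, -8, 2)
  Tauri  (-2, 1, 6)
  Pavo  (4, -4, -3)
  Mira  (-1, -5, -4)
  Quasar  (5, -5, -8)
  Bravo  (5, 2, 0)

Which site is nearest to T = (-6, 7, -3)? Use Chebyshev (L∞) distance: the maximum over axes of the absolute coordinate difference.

Tauri

d(T, Kappa) = max(11, 14, 8) = 14
d(T, Sigma) = max(13, 5, 8) = 13
d(T, Echo) = max(15, 3, 6) = 15
d(T, Cygnus) = max(10, 15, 5) = 15
d(T, Tauri) = max(4, 6, 9) = 9
d(T, Pavo) = max(10, 11, 0) = 11
d(T, Mira) = max(5, 12, 1) = 12
d(T, Quasar) = max(11, 12, 5) = 12
d(T, Bravo) = max(11, 5, 3) = 11
Minimum is at Tauri.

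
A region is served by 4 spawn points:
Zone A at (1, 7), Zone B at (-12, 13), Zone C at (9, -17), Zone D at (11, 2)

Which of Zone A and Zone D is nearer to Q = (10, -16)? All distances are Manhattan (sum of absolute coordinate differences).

Zone D

d(Q, Zone A) = |10−1| + |-16−7| = 9 + 23 = 32
d(Q, Zone D) = |10−11| + |-16−2| = 1 + 18 = 19
32 > 19, so Zone D is closer.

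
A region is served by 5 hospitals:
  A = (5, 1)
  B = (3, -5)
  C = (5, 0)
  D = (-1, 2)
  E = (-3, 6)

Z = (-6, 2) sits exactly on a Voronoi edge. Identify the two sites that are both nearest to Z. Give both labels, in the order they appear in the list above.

Squared distances from Z to each site:
|ZA|² = 121 + 1 = 122
|ZB|² = 81 + 49 = 130
|ZC|² = 121 + 4 = 125
|ZD|² = 25 + 0 = 25
|ZE|² = 9 + 16 = 25
Z is equidistant from D and E (both at squared distance 25), and every other site is strictly farther — so Z lies on the D–E Voronoi edge.

D and E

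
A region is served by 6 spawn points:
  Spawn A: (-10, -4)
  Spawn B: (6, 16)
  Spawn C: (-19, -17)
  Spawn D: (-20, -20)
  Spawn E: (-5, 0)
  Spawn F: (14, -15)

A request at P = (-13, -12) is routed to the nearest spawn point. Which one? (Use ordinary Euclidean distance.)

Spawn C

Since √ is increasing, it suffices to compare squared distances:
d²(P, Spawn A) = (-13−(-10))² + (-12−(-4))² = 9 + 64 = 73
d²(P, Spawn B) = (-13−6)² + (-12−16)² = 361 + 784 = 1145
d²(P, Spawn C) = (-13−(-19))² + (-12−(-17))² = 36 + 25 = 61
d²(P, Spawn D) = (-13−(-20))² + (-12−(-20))² = 49 + 64 = 113
d²(P, Spawn E) = (-13−(-5))² + (-12−0)² = 64 + 144 = 208
d²(P, Spawn F) = (-13−14)² + (-12−(-15))² = 729 + 9 = 738
The smallest is to Spawn C, so P lies in the Voronoi region of Spawn C.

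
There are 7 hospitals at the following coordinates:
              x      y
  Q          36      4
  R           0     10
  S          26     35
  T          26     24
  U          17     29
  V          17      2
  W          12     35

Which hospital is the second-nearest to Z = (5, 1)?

Compare squared distances (the ordering matches that of the actual distances):
|ZQ|² = (5−36)² + (1−4)² = 961 + 9 = 970
|ZR|² = (5−0)² + (1−10)² = 25 + 81 = 106
|ZS|² = (5−26)² + (1−35)² = 441 + 1156 = 1597
|ZT|² = (5−26)² + (1−24)² = 441 + 529 = 970
|ZU|² = (5−17)² + (1−29)² = 144 + 784 = 928
|ZV|² = (5−17)² + (1−2)² = 144 + 1 = 145
|ZW|² = (5−12)² + (1−35)² = 49 + 1156 = 1205
Sorted ascending: R, V, U, … — the second-nearest is V.

V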